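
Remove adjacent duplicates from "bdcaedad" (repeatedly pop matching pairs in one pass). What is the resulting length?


Input: bdcaedad
Stack-based adjacent duplicate removal:
  Read 'b': push. Stack: b
  Read 'd': push. Stack: bd
  Read 'c': push. Stack: bdc
  Read 'a': push. Stack: bdca
  Read 'e': push. Stack: bdcae
  Read 'd': push. Stack: bdcaed
  Read 'a': push. Stack: bdcaeda
  Read 'd': push. Stack: bdcaedad
Final stack: "bdcaedad" (length 8)

8


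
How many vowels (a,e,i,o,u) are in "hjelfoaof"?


Input: hjelfoaof
Checking each character:
  'h' at position 0: consonant
  'j' at position 1: consonant
  'e' at position 2: vowel (running total: 1)
  'l' at position 3: consonant
  'f' at position 4: consonant
  'o' at position 5: vowel (running total: 2)
  'a' at position 6: vowel (running total: 3)
  'o' at position 7: vowel (running total: 4)
  'f' at position 8: consonant
Total vowels: 4

4


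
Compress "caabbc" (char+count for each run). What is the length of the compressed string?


Input: caabbc
Runs:
  'c' x 1 => "c1"
  'a' x 2 => "a2"
  'b' x 2 => "b2"
  'c' x 1 => "c1"
Compressed: "c1a2b2c1"
Compressed length: 8

8


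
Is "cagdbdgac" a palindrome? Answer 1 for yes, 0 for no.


Input: cagdbdgac
Reversed: cagdbdgac
  Compare pos 0 ('c') with pos 8 ('c'): match
  Compare pos 1 ('a') with pos 7 ('a'): match
  Compare pos 2 ('g') with pos 6 ('g'): match
  Compare pos 3 ('d') with pos 5 ('d'): match
Result: palindrome

1


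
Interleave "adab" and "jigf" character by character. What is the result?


Interleaving "adab" and "jigf":
  Position 0: 'a' from first, 'j' from second => "aj"
  Position 1: 'd' from first, 'i' from second => "di"
  Position 2: 'a' from first, 'g' from second => "ag"
  Position 3: 'b' from first, 'f' from second => "bf"
Result: ajdiagbf

ajdiagbf


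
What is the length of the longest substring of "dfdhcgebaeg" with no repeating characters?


Input: "dfdhcgebaeg"
Sliding window (track last position of each char):
  Position 0 ('d'): window [0,0] length 1 -- new best
  Position 1 ('f'): window [0,1] length 2 -- new best
  Position 2 ('d'): repeat (last at 0), move window start to 1
  Position 2 ('d'): window [1,2] length 2
  Position 3 ('h'): window [1,3] length 3 -- new best
  Position 4 ('c'): window [1,4] length 4 -- new best
  Position 5 ('g'): window [1,5] length 5 -- new best
  Position 6 ('e'): window [1,6] length 6 -- new best
  Position 7 ('b'): window [1,7] length 7 -- new best
  Position 8 ('a'): window [1,8] length 8 -- new best
  Position 9 ('e'): repeat (last at 6), move window start to 7
  Position 9 ('e'): window [7,9] length 3
  Position 10 ('g'): window [7,10] length 4
Longest substring with no repeats: "fdhcgeba" with length 8

8


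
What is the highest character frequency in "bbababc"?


Input: bbababc
Character counts:
  'a': 2
  'b': 4
  'c': 1
Maximum frequency: 4

4


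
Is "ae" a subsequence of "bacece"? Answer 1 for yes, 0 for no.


Check if "ae" is a subsequence of "bacece"
Greedy scan:
  Position 0 ('b'): no match needed
  Position 1 ('a'): matches sub[0] = 'a'
  Position 2 ('c'): no match needed
  Position 3 ('e'): matches sub[1] = 'e'
  Position 4 ('c'): no match needed
  Position 5 ('e'): no match needed
All 2 characters matched => is a subsequence

1


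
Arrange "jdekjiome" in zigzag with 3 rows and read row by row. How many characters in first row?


Zigzag "jdekjiome" into 3 rows:
Placing characters:
  'j' => row 0
  'd' => row 1
  'e' => row 2
  'k' => row 1
  'j' => row 0
  'i' => row 1
  'o' => row 2
  'm' => row 1
  'e' => row 0
Rows:
  Row 0: "jje"
  Row 1: "dkim"
  Row 2: "eo"
First row length: 3

3


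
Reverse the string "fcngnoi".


Input: fcngnoi
Reading characters right to left:
  Position 6: 'i'
  Position 5: 'o'
  Position 4: 'n'
  Position 3: 'g'
  Position 2: 'n'
  Position 1: 'c'
  Position 0: 'f'
Reversed: iongncf

iongncf


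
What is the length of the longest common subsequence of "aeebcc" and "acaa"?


LCS of "aeebcc" and "acaa"
DP table:
           a    c    a    a
      0    0    0    0    0
  a   0    1    1    1    1
  e   0    1    1    1    1
  e   0    1    1    1    1
  b   0    1    1    1    1
  c   0    1    2    2    2
  c   0    1    2    2    2
LCS length = dp[6][4] = 2

2


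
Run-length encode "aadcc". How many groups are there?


Input: aadcc
Scanning for consecutive runs:
  Group 1: 'a' x 2 (positions 0-1)
  Group 2: 'd' x 1 (positions 2-2)
  Group 3: 'c' x 2 (positions 3-4)
Total groups: 3

3


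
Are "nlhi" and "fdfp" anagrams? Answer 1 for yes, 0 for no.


Strings: "nlhi", "fdfp"
Sorted first:  hiln
Sorted second: dffp
Differ at position 0: 'h' vs 'd' => not anagrams

0


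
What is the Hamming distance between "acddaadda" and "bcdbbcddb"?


Comparing "acddaadda" and "bcdbbcddb" position by position:
  Position 0: 'a' vs 'b' => differ
  Position 1: 'c' vs 'c' => same
  Position 2: 'd' vs 'd' => same
  Position 3: 'd' vs 'b' => differ
  Position 4: 'a' vs 'b' => differ
  Position 5: 'a' vs 'c' => differ
  Position 6: 'd' vs 'd' => same
  Position 7: 'd' vs 'd' => same
  Position 8: 'a' vs 'b' => differ
Total differences (Hamming distance): 5

5


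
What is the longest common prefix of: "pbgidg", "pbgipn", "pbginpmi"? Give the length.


Words: pbgidg, pbgipn, pbginpmi
  Position 0: all 'p' => match
  Position 1: all 'b' => match
  Position 2: all 'g' => match
  Position 3: all 'i' => match
  Position 4: ('d', 'p', 'n') => mismatch, stop
LCP = "pbgi" (length 4)

4


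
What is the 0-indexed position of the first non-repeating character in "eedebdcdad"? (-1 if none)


Input: eedebdcdad
Character frequencies:
  'a': 1
  'b': 1
  'c': 1
  'd': 4
  'e': 3
Scanning left to right for freq == 1:
  Position 0 ('e'): freq=3, skip
  Position 1 ('e'): freq=3, skip
  Position 2 ('d'): freq=4, skip
  Position 3 ('e'): freq=3, skip
  Position 4 ('b'): unique! => answer = 4

4


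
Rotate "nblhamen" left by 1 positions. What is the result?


Input: "nblhamen", rotate left by 1
First 1 characters: "n"
Remaining characters: "blhamen"
Concatenate remaining + first: "blhamen" + "n" = "blhamenn"

blhamenn


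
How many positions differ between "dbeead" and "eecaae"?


Comparing "dbeead" and "eecaae" position by position:
  Position 0: 'd' vs 'e' => DIFFER
  Position 1: 'b' vs 'e' => DIFFER
  Position 2: 'e' vs 'c' => DIFFER
  Position 3: 'e' vs 'a' => DIFFER
  Position 4: 'a' vs 'a' => same
  Position 5: 'd' vs 'e' => DIFFER
Positions that differ: 5

5


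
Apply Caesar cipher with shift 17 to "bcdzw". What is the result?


Caesar cipher: shift "bcdzw" by 17
  'b' (pos 1) + 17 = pos 18 = 's'
  'c' (pos 2) + 17 = pos 19 = 't'
  'd' (pos 3) + 17 = pos 20 = 'u'
  'z' (pos 25) + 17 = pos 16 = 'q'
  'w' (pos 22) + 17 = pos 13 = 'n'
Result: stuqn

stuqn


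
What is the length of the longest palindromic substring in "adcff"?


Input: "adcff"
Checking substrings for palindromes:
  [3:5] "ff" (len 2) => palindrome
Longest palindromic substring: "ff" with length 2

2


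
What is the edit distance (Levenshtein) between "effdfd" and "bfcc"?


Computing edit distance: "effdfd" -> "bfcc"
DP table:
           b    f    c    c
      0    1    2    3    4
  e   1    1    2    3    4
  f   2    2    1    2    3
  f   3    3    2    2    3
  d   4    4    3    3    3
  f   5    5    4    4    4
  d   6    6    5    5    5
Edit distance = dp[6][4] = 5

5


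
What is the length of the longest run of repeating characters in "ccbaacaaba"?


Input: "ccbaacaaba"
Scanning for longest run:
  Position 1 ('c'): continues run of 'c', length=2
  Position 2 ('b'): new char, reset run to 1
  Position 3 ('a'): new char, reset run to 1
  Position 4 ('a'): continues run of 'a', length=2
  Position 5 ('c'): new char, reset run to 1
  Position 6 ('a'): new char, reset run to 1
  Position 7 ('a'): continues run of 'a', length=2
  Position 8 ('b'): new char, reset run to 1
  Position 9 ('a'): new char, reset run to 1
Longest run: 'c' with length 2

2


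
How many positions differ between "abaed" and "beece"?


Comparing "abaed" and "beece" position by position:
  Position 0: 'a' vs 'b' => DIFFER
  Position 1: 'b' vs 'e' => DIFFER
  Position 2: 'a' vs 'e' => DIFFER
  Position 3: 'e' vs 'c' => DIFFER
  Position 4: 'd' vs 'e' => DIFFER
Positions that differ: 5

5


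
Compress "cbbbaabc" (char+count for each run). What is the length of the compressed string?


Input: cbbbaabc
Runs:
  'c' x 1 => "c1"
  'b' x 3 => "b3"
  'a' x 2 => "a2"
  'b' x 1 => "b1"
  'c' x 1 => "c1"
Compressed: "c1b3a2b1c1"
Compressed length: 10

10


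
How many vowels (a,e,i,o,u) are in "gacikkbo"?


Input: gacikkbo
Checking each character:
  'g' at position 0: consonant
  'a' at position 1: vowel (running total: 1)
  'c' at position 2: consonant
  'i' at position 3: vowel (running total: 2)
  'k' at position 4: consonant
  'k' at position 5: consonant
  'b' at position 6: consonant
  'o' at position 7: vowel (running total: 3)
Total vowels: 3

3


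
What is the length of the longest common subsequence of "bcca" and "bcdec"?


LCS of "bcca" and "bcdec"
DP table:
           b    c    d    e    c
      0    0    0    0    0    0
  b   0    1    1    1    1    1
  c   0    1    2    2    2    2
  c   0    1    2    2    2    3
  a   0    1    2    2    2    3
LCS length = dp[4][5] = 3

3


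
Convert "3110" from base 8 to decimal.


Input: "3110" in base 8
Positional expansion:
  Digit '3' (value 3) x 8^3 = 1536
  Digit '1' (value 1) x 8^2 = 64
  Digit '1' (value 1) x 8^1 = 8
  Digit '0' (value 0) x 8^0 = 0
Sum = 1608

1608


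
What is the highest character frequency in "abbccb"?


Input: abbccb
Character counts:
  'a': 1
  'b': 3
  'c': 2
Maximum frequency: 3

3


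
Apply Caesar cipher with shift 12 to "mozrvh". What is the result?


Caesar cipher: shift "mozrvh" by 12
  'm' (pos 12) + 12 = pos 24 = 'y'
  'o' (pos 14) + 12 = pos 0 = 'a'
  'z' (pos 25) + 12 = pos 11 = 'l'
  'r' (pos 17) + 12 = pos 3 = 'd'
  'v' (pos 21) + 12 = pos 7 = 'h'
  'h' (pos 7) + 12 = pos 19 = 't'
Result: yaldht

yaldht


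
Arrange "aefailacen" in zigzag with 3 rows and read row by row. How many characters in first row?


Zigzag "aefailacen" into 3 rows:
Placing characters:
  'a' => row 0
  'e' => row 1
  'f' => row 2
  'a' => row 1
  'i' => row 0
  'l' => row 1
  'a' => row 2
  'c' => row 1
  'e' => row 0
  'n' => row 1
Rows:
  Row 0: "aie"
  Row 1: "ealcn"
  Row 2: "fa"
First row length: 3

3


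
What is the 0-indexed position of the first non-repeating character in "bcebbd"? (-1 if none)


Input: bcebbd
Character frequencies:
  'b': 3
  'c': 1
  'd': 1
  'e': 1
Scanning left to right for freq == 1:
  Position 0 ('b'): freq=3, skip
  Position 1 ('c'): unique! => answer = 1

1


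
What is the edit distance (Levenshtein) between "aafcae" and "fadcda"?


Computing edit distance: "aafcae" -> "fadcda"
DP table:
           f    a    d    c    d    a
      0    1    2    3    4    5    6
  a   1    1    1    2    3    4    5
  a   2    2    1    2    3    4    4
  f   3    2    2    2    3    4    5
  c   4    3    3    3    2    3    4
  a   5    4    3    4    3    3    3
  e   6    5    4    4    4    4    4
Edit distance = dp[6][6] = 4

4


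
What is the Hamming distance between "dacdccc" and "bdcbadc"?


Comparing "dacdccc" and "bdcbadc" position by position:
  Position 0: 'd' vs 'b' => differ
  Position 1: 'a' vs 'd' => differ
  Position 2: 'c' vs 'c' => same
  Position 3: 'd' vs 'b' => differ
  Position 4: 'c' vs 'a' => differ
  Position 5: 'c' vs 'd' => differ
  Position 6: 'c' vs 'c' => same
Total differences (Hamming distance): 5

5


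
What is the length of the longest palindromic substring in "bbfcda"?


Input: "bbfcda"
Checking substrings for palindromes:
  [0:2] "bb" (len 2) => palindrome
Longest palindromic substring: "bb" with length 2

2


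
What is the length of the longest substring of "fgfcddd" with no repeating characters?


Input: "fgfcddd"
Sliding window (track last position of each char):
  Position 0 ('f'): window [0,0] length 1 -- new best
  Position 1 ('g'): window [0,1] length 2 -- new best
  Position 2 ('f'): repeat (last at 0), move window start to 1
  Position 2 ('f'): window [1,2] length 2
  Position 3 ('c'): window [1,3] length 3 -- new best
  Position 4 ('d'): window [1,4] length 4 -- new best
  Position 5 ('d'): repeat (last at 4), move window start to 5
  Position 5 ('d'): window [5,5] length 1
  Position 6 ('d'): repeat (last at 5), move window start to 6
  Position 6 ('d'): window [6,6] length 1
Longest substring with no repeats: "gfcd" with length 4

4


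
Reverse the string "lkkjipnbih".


Input: lkkjipnbih
Reading characters right to left:
  Position 9: 'h'
  Position 8: 'i'
  Position 7: 'b'
  Position 6: 'n'
  Position 5: 'p'
  Position 4: 'i'
  Position 3: 'j'
  Position 2: 'k'
  Position 1: 'k'
  Position 0: 'l'
Reversed: hibnpijkkl

hibnpijkkl


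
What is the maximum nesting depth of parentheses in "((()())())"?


Input: "((()())())"
Tracking depth:
  Position 0 '(': depth becomes 1
  Position 1 '(': depth becomes 2
  Position 2 '(': depth becomes 3
  Position 3 ')': depth becomes 2
  Position 4 '(': depth becomes 3
  Position 5 ')': depth becomes 2
  Position 6 ')': depth becomes 1
  Position 7 '(': depth becomes 2
  Position 8 ')': depth becomes 1
  Position 9 ')': depth becomes 0
Maximum depth reached: 3

3


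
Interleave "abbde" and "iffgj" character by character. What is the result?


Interleaving "abbde" and "iffgj":
  Position 0: 'a' from first, 'i' from second => "ai"
  Position 1: 'b' from first, 'f' from second => "bf"
  Position 2: 'b' from first, 'f' from second => "bf"
  Position 3: 'd' from first, 'g' from second => "dg"
  Position 4: 'e' from first, 'j' from second => "ej"
Result: aibfbfdgej

aibfbfdgej


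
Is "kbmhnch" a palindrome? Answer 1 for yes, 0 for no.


Input: kbmhnch
Reversed: hcnhmbk
  Compare pos 0 ('k') with pos 6 ('h'): MISMATCH
  Compare pos 1 ('b') with pos 5 ('c'): MISMATCH
  Compare pos 2 ('m') with pos 4 ('n'): MISMATCH
Result: not a palindrome

0


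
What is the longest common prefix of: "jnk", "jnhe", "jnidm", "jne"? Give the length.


Words: jnk, jnhe, jnidm, jne
  Position 0: all 'j' => match
  Position 1: all 'n' => match
  Position 2: ('k', 'h', 'i', 'e') => mismatch, stop
LCP = "jn" (length 2)

2


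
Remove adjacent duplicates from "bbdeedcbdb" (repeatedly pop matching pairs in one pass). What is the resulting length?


Input: bbdeedcbdb
Stack-based adjacent duplicate removal:
  Read 'b': push. Stack: b
  Read 'b': matches stack top 'b' => pop. Stack: (empty)
  Read 'd': push. Stack: d
  Read 'e': push. Stack: de
  Read 'e': matches stack top 'e' => pop. Stack: d
  Read 'd': matches stack top 'd' => pop. Stack: (empty)
  Read 'c': push. Stack: c
  Read 'b': push. Stack: cb
  Read 'd': push. Stack: cbd
  Read 'b': push. Stack: cbdb
Final stack: "cbdb" (length 4)

4


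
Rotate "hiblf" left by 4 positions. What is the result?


Input: "hiblf", rotate left by 4
First 4 characters: "hibl"
Remaining characters: "f"
Concatenate remaining + first: "f" + "hibl" = "fhibl"

fhibl


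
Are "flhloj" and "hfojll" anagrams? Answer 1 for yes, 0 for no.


Strings: "flhloj", "hfojll"
Sorted first:  fhjllo
Sorted second: fhjllo
Sorted forms match => anagrams

1


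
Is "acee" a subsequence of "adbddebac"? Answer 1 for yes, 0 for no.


Check if "acee" is a subsequence of "adbddebac"
Greedy scan:
  Position 0 ('a'): matches sub[0] = 'a'
  Position 1 ('d'): no match needed
  Position 2 ('b'): no match needed
  Position 3 ('d'): no match needed
  Position 4 ('d'): no match needed
  Position 5 ('e'): no match needed
  Position 6 ('b'): no match needed
  Position 7 ('a'): no match needed
  Position 8 ('c'): matches sub[1] = 'c'
Only matched 2/4 characters => not a subsequence

0


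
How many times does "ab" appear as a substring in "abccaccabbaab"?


Searching for "ab" in "abccaccabbaab"
Scanning each position:
  Position 0: "ab" => MATCH
  Position 1: "bc" => no
  Position 2: "cc" => no
  Position 3: "ca" => no
  Position 4: "ac" => no
  Position 5: "cc" => no
  Position 6: "ca" => no
  Position 7: "ab" => MATCH
  Position 8: "bb" => no
  Position 9: "ba" => no
  Position 10: "aa" => no
  Position 11: "ab" => MATCH
Total occurrences: 3

3


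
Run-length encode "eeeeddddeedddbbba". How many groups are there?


Input: eeeeddddeedddbbba
Scanning for consecutive runs:
  Group 1: 'e' x 4 (positions 0-3)
  Group 2: 'd' x 4 (positions 4-7)
  Group 3: 'e' x 2 (positions 8-9)
  Group 4: 'd' x 3 (positions 10-12)
  Group 5: 'b' x 3 (positions 13-15)
  Group 6: 'a' x 1 (positions 16-16)
Total groups: 6

6


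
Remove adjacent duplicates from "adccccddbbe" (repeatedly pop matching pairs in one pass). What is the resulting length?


Input: adccccddbbe
Stack-based adjacent duplicate removal:
  Read 'a': push. Stack: a
  Read 'd': push. Stack: ad
  Read 'c': push. Stack: adc
  Read 'c': matches stack top 'c' => pop. Stack: ad
  Read 'c': push. Stack: adc
  Read 'c': matches stack top 'c' => pop. Stack: ad
  Read 'd': matches stack top 'd' => pop. Stack: a
  Read 'd': push. Stack: ad
  Read 'b': push. Stack: adb
  Read 'b': matches stack top 'b' => pop. Stack: ad
  Read 'e': push. Stack: ade
Final stack: "ade" (length 3)

3


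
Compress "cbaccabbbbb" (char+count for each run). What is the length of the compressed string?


Input: cbaccabbbbb
Runs:
  'c' x 1 => "c1"
  'b' x 1 => "b1"
  'a' x 1 => "a1"
  'c' x 2 => "c2"
  'a' x 1 => "a1"
  'b' x 5 => "b5"
Compressed: "c1b1a1c2a1b5"
Compressed length: 12

12


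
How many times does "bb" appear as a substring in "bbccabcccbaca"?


Searching for "bb" in "bbccabcccbaca"
Scanning each position:
  Position 0: "bb" => MATCH
  Position 1: "bc" => no
  Position 2: "cc" => no
  Position 3: "ca" => no
  Position 4: "ab" => no
  Position 5: "bc" => no
  Position 6: "cc" => no
  Position 7: "cc" => no
  Position 8: "cb" => no
  Position 9: "ba" => no
  Position 10: "ac" => no
  Position 11: "ca" => no
Total occurrences: 1

1


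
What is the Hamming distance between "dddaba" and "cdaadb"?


Comparing "dddaba" and "cdaadb" position by position:
  Position 0: 'd' vs 'c' => differ
  Position 1: 'd' vs 'd' => same
  Position 2: 'd' vs 'a' => differ
  Position 3: 'a' vs 'a' => same
  Position 4: 'b' vs 'd' => differ
  Position 5: 'a' vs 'b' => differ
Total differences (Hamming distance): 4

4


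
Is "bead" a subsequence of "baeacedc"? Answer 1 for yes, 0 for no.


Check if "bead" is a subsequence of "baeacedc"
Greedy scan:
  Position 0 ('b'): matches sub[0] = 'b'
  Position 1 ('a'): no match needed
  Position 2 ('e'): matches sub[1] = 'e'
  Position 3 ('a'): matches sub[2] = 'a'
  Position 4 ('c'): no match needed
  Position 5 ('e'): no match needed
  Position 6 ('d'): matches sub[3] = 'd'
  Position 7 ('c'): no match needed
All 4 characters matched => is a subsequence

1


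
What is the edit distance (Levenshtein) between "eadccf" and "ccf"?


Computing edit distance: "eadccf" -> "ccf"
DP table:
           c    c    f
      0    1    2    3
  e   1    1    2    3
  a   2    2    2    3
  d   3    3    3    3
  c   4    3    3    4
  c   5    4    3    4
  f   6    5    4    3
Edit distance = dp[6][3] = 3

3


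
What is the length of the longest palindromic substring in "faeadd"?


Input: "faeadd"
Checking substrings for palindromes:
  [1:4] "aea" (len 3) => palindrome
  [4:6] "dd" (len 2) => palindrome
Longest palindromic substring: "aea" with length 3

3


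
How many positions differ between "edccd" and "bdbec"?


Comparing "edccd" and "bdbec" position by position:
  Position 0: 'e' vs 'b' => DIFFER
  Position 1: 'd' vs 'd' => same
  Position 2: 'c' vs 'b' => DIFFER
  Position 3: 'c' vs 'e' => DIFFER
  Position 4: 'd' vs 'c' => DIFFER
Positions that differ: 4

4


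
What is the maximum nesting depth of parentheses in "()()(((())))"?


Input: "()()(((())))"
Tracking depth:
  Position 0 '(': depth becomes 1
  Position 1 ')': depth becomes 0
  Position 2 '(': depth becomes 1
  Position 3 ')': depth becomes 0
  Position 4 '(': depth becomes 1
  Position 5 '(': depth becomes 2
  Position 6 '(': depth becomes 3
  Position 7 '(': depth becomes 4
  Position 8 ')': depth becomes 3
  Position 9 ')': depth becomes 2
  Position 10 ')': depth becomes 1
  Position 11 ')': depth becomes 0
Maximum depth reached: 4

4


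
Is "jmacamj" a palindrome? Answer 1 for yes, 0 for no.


Input: jmacamj
Reversed: jmacamj
  Compare pos 0 ('j') with pos 6 ('j'): match
  Compare pos 1 ('m') with pos 5 ('m'): match
  Compare pos 2 ('a') with pos 4 ('a'): match
Result: palindrome

1


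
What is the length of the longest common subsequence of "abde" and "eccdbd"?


LCS of "abde" and "eccdbd"
DP table:
           e    c    c    d    b    d
      0    0    0    0    0    0    0
  a   0    0    0    0    0    0    0
  b   0    0    0    0    0    1    1
  d   0    0    0    0    1    1    2
  e   0    1    1    1    1    1    2
LCS length = dp[4][6] = 2

2


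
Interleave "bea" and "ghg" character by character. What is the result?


Interleaving "bea" and "ghg":
  Position 0: 'b' from first, 'g' from second => "bg"
  Position 1: 'e' from first, 'h' from second => "eh"
  Position 2: 'a' from first, 'g' from second => "ag"
Result: bgehag

bgehag


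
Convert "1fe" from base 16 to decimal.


Input: "1fe" in base 16
Positional expansion:
  Digit '1' (value 1) x 16^2 = 256
  Digit 'f' (value 15) x 16^1 = 240
  Digit 'e' (value 14) x 16^0 = 14
Sum = 510

510


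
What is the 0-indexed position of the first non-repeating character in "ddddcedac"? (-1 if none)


Input: ddddcedac
Character frequencies:
  'a': 1
  'c': 2
  'd': 5
  'e': 1
Scanning left to right for freq == 1:
  Position 0 ('d'): freq=5, skip
  Position 1 ('d'): freq=5, skip
  Position 2 ('d'): freq=5, skip
  Position 3 ('d'): freq=5, skip
  Position 4 ('c'): freq=2, skip
  Position 5 ('e'): unique! => answer = 5

5


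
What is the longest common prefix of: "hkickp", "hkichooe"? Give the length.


Words: hkickp, hkichooe
  Position 0: all 'h' => match
  Position 1: all 'k' => match
  Position 2: all 'i' => match
  Position 3: all 'c' => match
  Position 4: ('k', 'h') => mismatch, stop
LCP = "hkic" (length 4)

4


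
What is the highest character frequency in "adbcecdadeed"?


Input: adbcecdadeed
Character counts:
  'a': 2
  'b': 1
  'c': 2
  'd': 4
  'e': 3
Maximum frequency: 4

4


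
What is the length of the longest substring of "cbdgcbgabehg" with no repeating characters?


Input: "cbdgcbgabehg"
Sliding window (track last position of each char):
  Position 0 ('c'): window [0,0] length 1 -- new best
  Position 1 ('b'): window [0,1] length 2 -- new best
  Position 2 ('d'): window [0,2] length 3 -- new best
  Position 3 ('g'): window [0,3] length 4 -- new best
  Position 4 ('c'): repeat (last at 0), move window start to 1
  Position 4 ('c'): window [1,4] length 4
  Position 5 ('b'): repeat (last at 1), move window start to 2
  Position 5 ('b'): window [2,5] length 4
  Position 6 ('g'): repeat (last at 3), move window start to 4
  Position 6 ('g'): window [4,6] length 3
  Position 7 ('a'): window [4,7] length 4
  Position 8 ('b'): repeat (last at 5), move window start to 6
  Position 8 ('b'): window [6,8] length 3
  Position 9 ('e'): window [6,9] length 4
  Position 10 ('h'): window [6,10] length 5 -- new best
  Position 11 ('g'): repeat (last at 6), move window start to 7
  Position 11 ('g'): window [7,11] length 5
Longest substring with no repeats: "gabeh" with length 5

5


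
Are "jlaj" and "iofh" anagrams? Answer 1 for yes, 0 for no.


Strings: "jlaj", "iofh"
Sorted first:  ajjl
Sorted second: fhio
Differ at position 0: 'a' vs 'f' => not anagrams

0


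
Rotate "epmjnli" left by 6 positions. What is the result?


Input: "epmjnli", rotate left by 6
First 6 characters: "epmjnl"
Remaining characters: "i"
Concatenate remaining + first: "i" + "epmjnl" = "iepmjnl"

iepmjnl


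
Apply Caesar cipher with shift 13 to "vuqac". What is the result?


Caesar cipher: shift "vuqac" by 13
  'v' (pos 21) + 13 = pos 8 = 'i'
  'u' (pos 20) + 13 = pos 7 = 'h'
  'q' (pos 16) + 13 = pos 3 = 'd'
  'a' (pos 0) + 13 = pos 13 = 'n'
  'c' (pos 2) + 13 = pos 15 = 'p'
Result: ihdnp

ihdnp


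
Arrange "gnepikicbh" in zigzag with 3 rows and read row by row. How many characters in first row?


Zigzag "gnepikicbh" into 3 rows:
Placing characters:
  'g' => row 0
  'n' => row 1
  'e' => row 2
  'p' => row 1
  'i' => row 0
  'k' => row 1
  'i' => row 2
  'c' => row 1
  'b' => row 0
  'h' => row 1
Rows:
  Row 0: "gib"
  Row 1: "npkch"
  Row 2: "ei"
First row length: 3

3


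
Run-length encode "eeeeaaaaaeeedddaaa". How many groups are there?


Input: eeeeaaaaaeeedddaaa
Scanning for consecutive runs:
  Group 1: 'e' x 4 (positions 0-3)
  Group 2: 'a' x 5 (positions 4-8)
  Group 3: 'e' x 3 (positions 9-11)
  Group 4: 'd' x 3 (positions 12-14)
  Group 5: 'a' x 3 (positions 15-17)
Total groups: 5

5


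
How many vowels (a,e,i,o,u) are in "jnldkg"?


Input: jnldkg
Checking each character:
  'j' at position 0: consonant
  'n' at position 1: consonant
  'l' at position 2: consonant
  'd' at position 3: consonant
  'k' at position 4: consonant
  'g' at position 5: consonant
Total vowels: 0

0


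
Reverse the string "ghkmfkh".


Input: ghkmfkh
Reading characters right to left:
  Position 6: 'h'
  Position 5: 'k'
  Position 4: 'f'
  Position 3: 'm'
  Position 2: 'k'
  Position 1: 'h'
  Position 0: 'g'
Reversed: hkfmkhg

hkfmkhg


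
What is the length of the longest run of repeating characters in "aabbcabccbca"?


Input: "aabbcabccbca"
Scanning for longest run:
  Position 1 ('a'): continues run of 'a', length=2
  Position 2 ('b'): new char, reset run to 1
  Position 3 ('b'): continues run of 'b', length=2
  Position 4 ('c'): new char, reset run to 1
  Position 5 ('a'): new char, reset run to 1
  Position 6 ('b'): new char, reset run to 1
  Position 7 ('c'): new char, reset run to 1
  Position 8 ('c'): continues run of 'c', length=2
  Position 9 ('b'): new char, reset run to 1
  Position 10 ('c'): new char, reset run to 1
  Position 11 ('a'): new char, reset run to 1
Longest run: 'a' with length 2

2


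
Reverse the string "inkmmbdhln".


Input: inkmmbdhln
Reading characters right to left:
  Position 9: 'n'
  Position 8: 'l'
  Position 7: 'h'
  Position 6: 'd'
  Position 5: 'b'
  Position 4: 'm'
  Position 3: 'm'
  Position 2: 'k'
  Position 1: 'n'
  Position 0: 'i'
Reversed: nlhdbmmkni

nlhdbmmkni


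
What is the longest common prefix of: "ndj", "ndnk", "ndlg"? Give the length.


Words: ndj, ndnk, ndlg
  Position 0: all 'n' => match
  Position 1: all 'd' => match
  Position 2: ('j', 'n', 'l') => mismatch, stop
LCP = "nd" (length 2)

2


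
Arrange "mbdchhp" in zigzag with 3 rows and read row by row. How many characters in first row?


Zigzag "mbdchhp" into 3 rows:
Placing characters:
  'm' => row 0
  'b' => row 1
  'd' => row 2
  'c' => row 1
  'h' => row 0
  'h' => row 1
  'p' => row 2
Rows:
  Row 0: "mh"
  Row 1: "bch"
  Row 2: "dp"
First row length: 2

2


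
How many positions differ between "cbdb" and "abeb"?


Comparing "cbdb" and "abeb" position by position:
  Position 0: 'c' vs 'a' => DIFFER
  Position 1: 'b' vs 'b' => same
  Position 2: 'd' vs 'e' => DIFFER
  Position 3: 'b' vs 'b' => same
Positions that differ: 2

2


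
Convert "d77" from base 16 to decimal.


Input: "d77" in base 16
Positional expansion:
  Digit 'd' (value 13) x 16^2 = 3328
  Digit '7' (value 7) x 16^1 = 112
  Digit '7' (value 7) x 16^0 = 7
Sum = 3447

3447


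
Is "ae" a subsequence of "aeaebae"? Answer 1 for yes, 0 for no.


Check if "ae" is a subsequence of "aeaebae"
Greedy scan:
  Position 0 ('a'): matches sub[0] = 'a'
  Position 1 ('e'): matches sub[1] = 'e'
  Position 2 ('a'): no match needed
  Position 3 ('e'): no match needed
  Position 4 ('b'): no match needed
  Position 5 ('a'): no match needed
  Position 6 ('e'): no match needed
All 2 characters matched => is a subsequence

1


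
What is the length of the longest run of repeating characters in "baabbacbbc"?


Input: "baabbacbbc"
Scanning for longest run:
  Position 1 ('a'): new char, reset run to 1
  Position 2 ('a'): continues run of 'a', length=2
  Position 3 ('b'): new char, reset run to 1
  Position 4 ('b'): continues run of 'b', length=2
  Position 5 ('a'): new char, reset run to 1
  Position 6 ('c'): new char, reset run to 1
  Position 7 ('b'): new char, reset run to 1
  Position 8 ('b'): continues run of 'b', length=2
  Position 9 ('c'): new char, reset run to 1
Longest run: 'a' with length 2

2


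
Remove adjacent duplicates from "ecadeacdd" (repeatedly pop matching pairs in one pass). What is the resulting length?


Input: ecadeacdd
Stack-based adjacent duplicate removal:
  Read 'e': push. Stack: e
  Read 'c': push. Stack: ec
  Read 'a': push. Stack: eca
  Read 'd': push. Stack: ecad
  Read 'e': push. Stack: ecade
  Read 'a': push. Stack: ecadea
  Read 'c': push. Stack: ecadeac
  Read 'd': push. Stack: ecadeacd
  Read 'd': matches stack top 'd' => pop. Stack: ecadeac
Final stack: "ecadeac" (length 7)

7


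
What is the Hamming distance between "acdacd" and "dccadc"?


Comparing "acdacd" and "dccadc" position by position:
  Position 0: 'a' vs 'd' => differ
  Position 1: 'c' vs 'c' => same
  Position 2: 'd' vs 'c' => differ
  Position 3: 'a' vs 'a' => same
  Position 4: 'c' vs 'd' => differ
  Position 5: 'd' vs 'c' => differ
Total differences (Hamming distance): 4

4


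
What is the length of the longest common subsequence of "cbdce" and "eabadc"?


LCS of "cbdce" and "eabadc"
DP table:
           e    a    b    a    d    c
      0    0    0    0    0    0    0
  c   0    0    0    0    0    0    1
  b   0    0    0    1    1    1    1
  d   0    0    0    1    1    2    2
  c   0    0    0    1    1    2    3
  e   0    1    1    1    1    2    3
LCS length = dp[5][6] = 3

3


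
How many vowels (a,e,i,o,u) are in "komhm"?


Input: komhm
Checking each character:
  'k' at position 0: consonant
  'o' at position 1: vowel (running total: 1)
  'm' at position 2: consonant
  'h' at position 3: consonant
  'm' at position 4: consonant
Total vowels: 1

1


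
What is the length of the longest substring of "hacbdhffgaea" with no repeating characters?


Input: "hacbdhffgaea"
Sliding window (track last position of each char):
  Position 0 ('h'): window [0,0] length 1 -- new best
  Position 1 ('a'): window [0,1] length 2 -- new best
  Position 2 ('c'): window [0,2] length 3 -- new best
  Position 3 ('b'): window [0,3] length 4 -- new best
  Position 4 ('d'): window [0,4] length 5 -- new best
  Position 5 ('h'): repeat (last at 0), move window start to 1
  Position 5 ('h'): window [1,5] length 5
  Position 6 ('f'): window [1,6] length 6 -- new best
  Position 7 ('f'): repeat (last at 6), move window start to 7
  Position 7 ('f'): window [7,7] length 1
  Position 8 ('g'): window [7,8] length 2
  Position 9 ('a'): window [7,9] length 3
  Position 10 ('e'): window [7,10] length 4
  Position 11 ('a'): repeat (last at 9), move window start to 10
  Position 11 ('a'): window [10,11] length 2
Longest substring with no repeats: "acbdhf" with length 6

6


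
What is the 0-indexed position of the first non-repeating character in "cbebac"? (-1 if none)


Input: cbebac
Character frequencies:
  'a': 1
  'b': 2
  'c': 2
  'e': 1
Scanning left to right for freq == 1:
  Position 0 ('c'): freq=2, skip
  Position 1 ('b'): freq=2, skip
  Position 2 ('e'): unique! => answer = 2

2


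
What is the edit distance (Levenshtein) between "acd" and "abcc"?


Computing edit distance: "acd" -> "abcc"
DP table:
           a    b    c    c
      0    1    2    3    4
  a   1    0    1    2    3
  c   2    1    1    1    2
  d   3    2    2    2    2
Edit distance = dp[3][4] = 2

2


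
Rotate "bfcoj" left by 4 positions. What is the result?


Input: "bfcoj", rotate left by 4
First 4 characters: "bfco"
Remaining characters: "j"
Concatenate remaining + first: "j" + "bfco" = "jbfco"

jbfco


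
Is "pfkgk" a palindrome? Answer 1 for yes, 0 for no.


Input: pfkgk
Reversed: kgkfp
  Compare pos 0 ('p') with pos 4 ('k'): MISMATCH
  Compare pos 1 ('f') with pos 3 ('g'): MISMATCH
Result: not a palindrome

0


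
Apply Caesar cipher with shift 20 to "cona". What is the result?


Caesar cipher: shift "cona" by 20
  'c' (pos 2) + 20 = pos 22 = 'w'
  'o' (pos 14) + 20 = pos 8 = 'i'
  'n' (pos 13) + 20 = pos 7 = 'h'
  'a' (pos 0) + 20 = pos 20 = 'u'
Result: wihu

wihu


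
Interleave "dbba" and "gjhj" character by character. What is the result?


Interleaving "dbba" and "gjhj":
  Position 0: 'd' from first, 'g' from second => "dg"
  Position 1: 'b' from first, 'j' from second => "bj"
  Position 2: 'b' from first, 'h' from second => "bh"
  Position 3: 'a' from first, 'j' from second => "aj"
Result: dgbjbhaj

dgbjbhaj


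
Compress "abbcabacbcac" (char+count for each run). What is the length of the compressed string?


Input: abbcabacbcac
Runs:
  'a' x 1 => "a1"
  'b' x 2 => "b2"
  'c' x 1 => "c1"
  'a' x 1 => "a1"
  'b' x 1 => "b1"
  'a' x 1 => "a1"
  'c' x 1 => "c1"
  'b' x 1 => "b1"
  'c' x 1 => "c1"
  'a' x 1 => "a1"
  'c' x 1 => "c1"
Compressed: "a1b2c1a1b1a1c1b1c1a1c1"
Compressed length: 22

22


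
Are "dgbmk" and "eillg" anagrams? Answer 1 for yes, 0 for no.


Strings: "dgbmk", "eillg"
Sorted first:  bdgkm
Sorted second: egill
Differ at position 0: 'b' vs 'e' => not anagrams

0


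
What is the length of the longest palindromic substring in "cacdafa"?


Input: "cacdafa"
Checking substrings for palindromes:
  [0:3] "cac" (len 3) => palindrome
  [4:7] "afa" (len 3) => palindrome
Longest palindromic substring: "cac" with length 3

3


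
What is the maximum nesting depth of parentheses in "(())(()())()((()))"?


Input: "(())(()())()((()))"
Tracking depth:
  Position 0 '(': depth becomes 1
  Position 1 '(': depth becomes 2
  Position 2 ')': depth becomes 1
  Position 3 ')': depth becomes 0
  Position 4 '(': depth becomes 1
  Position 5 '(': depth becomes 2
  Position 6 ')': depth becomes 1
  Position 7 '(': depth becomes 2
  Position 8 ')': depth becomes 1
  Position 9 ')': depth becomes 0
  Position 10 '(': depth becomes 1
  Position 11 ')': depth becomes 0
  Position 12 '(': depth becomes 1
  Position 13 '(': depth becomes 2
  Position 14 '(': depth becomes 3
  Position 15 ')': depth becomes 2
  Position 16 ')': depth becomes 1
  Position 17 ')': depth becomes 0
Maximum depth reached: 3

3


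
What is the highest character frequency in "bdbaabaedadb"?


Input: bdbaabaedadb
Character counts:
  'a': 4
  'b': 4
  'd': 3
  'e': 1
Maximum frequency: 4

4


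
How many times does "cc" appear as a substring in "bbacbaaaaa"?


Searching for "cc" in "bbacbaaaaa"
Scanning each position:
  Position 0: "bb" => no
  Position 1: "ba" => no
  Position 2: "ac" => no
  Position 3: "cb" => no
  Position 4: "ba" => no
  Position 5: "aa" => no
  Position 6: "aa" => no
  Position 7: "aa" => no
  Position 8: "aa" => no
Total occurrences: 0

0


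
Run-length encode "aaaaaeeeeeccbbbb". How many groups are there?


Input: aaaaaeeeeeccbbbb
Scanning for consecutive runs:
  Group 1: 'a' x 5 (positions 0-4)
  Group 2: 'e' x 5 (positions 5-9)
  Group 3: 'c' x 2 (positions 10-11)
  Group 4: 'b' x 4 (positions 12-15)
Total groups: 4

4


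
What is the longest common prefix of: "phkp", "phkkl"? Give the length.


Words: phkp, phkkl
  Position 0: all 'p' => match
  Position 1: all 'h' => match
  Position 2: all 'k' => match
  Position 3: ('p', 'k') => mismatch, stop
LCP = "phk" (length 3)

3


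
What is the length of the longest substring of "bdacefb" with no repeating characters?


Input: "bdacefb"
Sliding window (track last position of each char):
  Position 0 ('b'): window [0,0] length 1 -- new best
  Position 1 ('d'): window [0,1] length 2 -- new best
  Position 2 ('a'): window [0,2] length 3 -- new best
  Position 3 ('c'): window [0,3] length 4 -- new best
  Position 4 ('e'): window [0,4] length 5 -- new best
  Position 5 ('f'): window [0,5] length 6 -- new best
  Position 6 ('b'): repeat (last at 0), move window start to 1
  Position 6 ('b'): window [1,6] length 6
Longest substring with no repeats: "bdacef" with length 6

6


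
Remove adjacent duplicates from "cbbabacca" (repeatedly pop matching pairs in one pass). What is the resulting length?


Input: cbbabacca
Stack-based adjacent duplicate removal:
  Read 'c': push. Stack: c
  Read 'b': push. Stack: cb
  Read 'b': matches stack top 'b' => pop. Stack: c
  Read 'a': push. Stack: ca
  Read 'b': push. Stack: cab
  Read 'a': push. Stack: caba
  Read 'c': push. Stack: cabac
  Read 'c': matches stack top 'c' => pop. Stack: caba
  Read 'a': matches stack top 'a' => pop. Stack: cab
Final stack: "cab" (length 3)

3


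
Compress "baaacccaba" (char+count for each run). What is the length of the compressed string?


Input: baaacccaba
Runs:
  'b' x 1 => "b1"
  'a' x 3 => "a3"
  'c' x 3 => "c3"
  'a' x 1 => "a1"
  'b' x 1 => "b1"
  'a' x 1 => "a1"
Compressed: "b1a3c3a1b1a1"
Compressed length: 12

12


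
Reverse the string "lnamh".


Input: lnamh
Reading characters right to left:
  Position 4: 'h'
  Position 3: 'm'
  Position 2: 'a'
  Position 1: 'n'
  Position 0: 'l'
Reversed: hmanl

hmanl


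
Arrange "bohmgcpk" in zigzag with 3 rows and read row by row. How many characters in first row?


Zigzag "bohmgcpk" into 3 rows:
Placing characters:
  'b' => row 0
  'o' => row 1
  'h' => row 2
  'm' => row 1
  'g' => row 0
  'c' => row 1
  'p' => row 2
  'k' => row 1
Rows:
  Row 0: "bg"
  Row 1: "omck"
  Row 2: "hp"
First row length: 2

2


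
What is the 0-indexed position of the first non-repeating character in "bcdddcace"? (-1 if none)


Input: bcdddcace
Character frequencies:
  'a': 1
  'b': 1
  'c': 3
  'd': 3
  'e': 1
Scanning left to right for freq == 1:
  Position 0 ('b'): unique! => answer = 0

0


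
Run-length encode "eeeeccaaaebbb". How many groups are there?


Input: eeeeccaaaebbb
Scanning for consecutive runs:
  Group 1: 'e' x 4 (positions 0-3)
  Group 2: 'c' x 2 (positions 4-5)
  Group 3: 'a' x 3 (positions 6-8)
  Group 4: 'e' x 1 (positions 9-9)
  Group 5: 'b' x 3 (positions 10-12)
Total groups: 5

5


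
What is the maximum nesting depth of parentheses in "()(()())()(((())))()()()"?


Input: "()(()())()(((())))()()()"
Tracking depth:
  Position 0 '(': depth becomes 1
  Position 1 ')': depth becomes 0
  Position 2 '(': depth becomes 1
  Position 3 '(': depth becomes 2
  Position 4 ')': depth becomes 1
  Position 5 '(': depth becomes 2
  Position 6 ')': depth becomes 1
  Position 7 ')': depth becomes 0
  Position 8 '(': depth becomes 1
  Position 9 ')': depth becomes 0
  Position 10 '(': depth becomes 1
  Position 11 '(': depth becomes 2
  Position 12 '(': depth becomes 3
  Position 13 '(': depth becomes 4
  Position 14 ')': depth becomes 3
  Position 15 ')': depth becomes 2
  Position 16 ')': depth becomes 1
  Position 17 ')': depth becomes 0
  Position 18 '(': depth becomes 1
  Position 19 ')': depth becomes 0
  Position 20 '(': depth becomes 1
  Position 21 ')': depth becomes 0
  Position 22 '(': depth becomes 1
  Position 23 ')': depth becomes 0
Maximum depth reached: 4

4


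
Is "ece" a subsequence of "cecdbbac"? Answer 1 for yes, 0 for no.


Check if "ece" is a subsequence of "cecdbbac"
Greedy scan:
  Position 0 ('c'): no match needed
  Position 1 ('e'): matches sub[0] = 'e'
  Position 2 ('c'): matches sub[1] = 'c'
  Position 3 ('d'): no match needed
  Position 4 ('b'): no match needed
  Position 5 ('b'): no match needed
  Position 6 ('a'): no match needed
  Position 7 ('c'): no match needed
Only matched 2/3 characters => not a subsequence

0


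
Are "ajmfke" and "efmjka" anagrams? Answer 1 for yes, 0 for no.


Strings: "ajmfke", "efmjka"
Sorted first:  aefjkm
Sorted second: aefjkm
Sorted forms match => anagrams

1
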